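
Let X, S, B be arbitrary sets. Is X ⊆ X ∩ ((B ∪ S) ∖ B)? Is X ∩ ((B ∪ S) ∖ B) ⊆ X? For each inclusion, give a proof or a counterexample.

(⊇) Let x ∈ X ∩ ((B ∪ S) ∖ B). Then x ∈ X ∩ S and x ∉ B, from which x ∈ X.

(⊆) This inclusion fails. Take X = {1}, S = ∅, B = ∅; then 1 ∈ X but 1 ∉ X ∩ ((B ∪ S) ∖ B).

Only the reverse inclusion holds.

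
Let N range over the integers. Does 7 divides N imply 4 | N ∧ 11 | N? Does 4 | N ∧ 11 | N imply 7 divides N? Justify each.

Neither direction holds.

(⇒) This fails: take N = 7. Certainly 7 ∣ 7, but 4 ∤ 7.

(⇐) This fails: take N = 44. Both 4 ∣ 44 and 11 ∣ 44, yet 44 is not a multiple of 7 (since 44 = 6·7 + 2), so 7 ∤ 44.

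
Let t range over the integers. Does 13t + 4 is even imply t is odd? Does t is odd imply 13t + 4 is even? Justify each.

(⇒) fails and (⇐) fails.

(⟹) This fails: t = 6 gives 13t + 4 = 82, which is even, but 6 is even, not odd.

(⟸) This also fails: t = 5 is odd, but 13t + 4 = 69 is odd, not even.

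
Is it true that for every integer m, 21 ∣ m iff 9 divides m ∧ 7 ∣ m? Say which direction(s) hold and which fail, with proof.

(⟹) This fails: take m = 21. Certainly 21 ∣ 21, but 9 ∤ 21.

(⟸) Suppose 9 ∣ m and 7 ∣ m. Any common multiple of 9 and 7 is a multiple of their lcm; here gcd(9, 7) = 1, so lcm(9, 7) = 9·7 = 63, so 63 ∣ m. Since 21 ∣ 63, it follows that 21 ∣ m.

Only the converse holds.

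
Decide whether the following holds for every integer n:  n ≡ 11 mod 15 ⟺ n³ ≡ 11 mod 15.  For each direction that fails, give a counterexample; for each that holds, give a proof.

(⟹) Suppose n ≡ 11 mod 15. Write n = 15j + 11. Then (15j + 11)³ = 3375j³ + 7425j² + 5445j + 1331 = 15(225j³ + 495j² + 363j + 88) + 11, so n³ ≡ 11 (mod 15).

(⟸) Conversely, suppose n³ ≡ 11 (mod 15). The only residue r in {0, …, 14} with r³ ≡ 11 (mod 15) is r = 11, so n ≡ 11 (mod 15).

The biconditional holds.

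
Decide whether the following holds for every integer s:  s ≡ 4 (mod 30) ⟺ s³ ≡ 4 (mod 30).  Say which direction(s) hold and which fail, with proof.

Both directions hold.

Forward direction. Suppose s ≡ 4 (mod 30). Write s = 30j + 4. Then (30j + 4)³ = 27000j³ + 10800j² + 1440j + 64 = 30(900j³ + 360j² + 48j + 2) + 4, so s³ ≡ 4 (mod 30).

Converse. Suppose s³ ≡ 4 (mod 30). The only residue r in {0, …, 29} with r³ ≡ 4 (mod 30) is r = 4, so s ≡ 4 (mod 30).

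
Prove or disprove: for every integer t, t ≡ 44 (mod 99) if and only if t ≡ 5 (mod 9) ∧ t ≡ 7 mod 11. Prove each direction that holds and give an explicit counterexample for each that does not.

(⟹) This fails: t = 44 gives 44 ≡ 44 (mod 99) but 44 ≡ 8 (mod 9), so the conjunction on the right does not hold.

(⟸) This fails: t = 95 satisfies both congruences on the right (95 ≡ 5 mod 9 and 95 ≡ 7 mod 11) yet 95 ≡ 95 (mod 99), not 44.

Neither implication holds.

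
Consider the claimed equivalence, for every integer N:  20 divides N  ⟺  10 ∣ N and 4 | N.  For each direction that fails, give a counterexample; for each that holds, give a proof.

(⇒) If 20 ∣ N, write N = 20q. Since 20 = 2·10, N = 10·(2q), so 10 ∣ N; and since 20 = 5·4, N = 4·(5q), so 4 ∣ N.

(⇐) Suppose 10 ∣ N and 4 ∣ N. Any common multiple of 10 and 4 is a multiple of their lcm; here lcm(10, 4) = 10·4/gcd(10, 4) = 40/2 = 20, so 20 ∣ N.

The biconditional holds.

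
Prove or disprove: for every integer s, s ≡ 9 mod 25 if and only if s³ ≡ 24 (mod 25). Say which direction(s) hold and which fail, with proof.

(⇒) This fails: take s = 9. Then 9 ≡ 9 (mod 25), but 9³ = 729 ≡ 4 (mod 25), not 24.

(⇐) This fails: take s = 24. Then 24³ = 13824 ≡ 24 (mod 25), yet 24 ≡ 24 (mod 25), not 9.

(⇒) fails and (⇐) fails.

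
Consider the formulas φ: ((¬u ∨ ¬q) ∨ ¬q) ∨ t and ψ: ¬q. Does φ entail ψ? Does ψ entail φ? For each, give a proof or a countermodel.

Not equivalent: only (⇐) holds.

(→) This fails. Under q = T, u = F, t = F, the left side is true but the right side is false.

(←) Assume the antecedent. If q is true, the antecedent cannot hold. If q is false, ((¬u ∨ ¬q) ∨ ¬q) ∨ t reduces to true regardless of the other variables. Either way ((¬u ∨ ¬q) ∨ ¬q) ∨ t holds.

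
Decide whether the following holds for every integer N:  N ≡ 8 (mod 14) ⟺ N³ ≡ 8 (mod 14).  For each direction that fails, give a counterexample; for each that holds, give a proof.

(⇒) holds; (⇐) fails.

(→) Suppose N ≡ 8 (mod 14). Write N = 14j + 8. Then (14j + 8)³ = 2744j³ + 4704j² + 2688j + 512 = 14(196j³ + 336j² + 192j + 36) + 8, so N³ ≡ 8 (mod 14).

(←) This fails: take N = 2. Then 2³ = 8 ≡ 8 (mod 14), yet 2 ≡ 2 (mod 14), not 8.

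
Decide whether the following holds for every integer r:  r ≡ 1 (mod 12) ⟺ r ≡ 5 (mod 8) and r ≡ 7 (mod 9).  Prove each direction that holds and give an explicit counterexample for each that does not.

(⇒) fails; (⇐) holds.

Converse. If r ≡ 5 (mod 8) and r ≡ 7 (mod 9), then by the Chinese remainder theorem r ≡ 61 (mod 72). Since 61 ≡ 1 (mod 12) and 12 ∣ 72, we get r ≡ 1 (mod 12).

Forward direction. This fails: r = 1 gives 1 ≡ 1 (mod 12) but 1 ≡ 1 (mod 8), so the conjunction on the right does not hold.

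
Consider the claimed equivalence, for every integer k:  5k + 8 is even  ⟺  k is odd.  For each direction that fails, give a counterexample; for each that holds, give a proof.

Both directions fail.

(→) This fails: k = 0 gives 5k + 8 = 8, which is even, but 0 is even, not odd.

(←) This also fails: k = 5 is odd, but 5k + 8 = 33 is odd, not even.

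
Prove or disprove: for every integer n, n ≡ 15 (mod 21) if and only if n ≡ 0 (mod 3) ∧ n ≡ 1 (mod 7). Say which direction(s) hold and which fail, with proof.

Both implications hold.

(→) Suppose n ≡ 15 (mod 21); write n = 21j + 15. Since 3 ∣ 21, reducing mod 3 gives n ≡ 15 ≡ 0 (mod 3); since 7 ∣ 21, reducing mod 7 gives n ≡ 15 ≡ 1 (mod 7).

(←) Conversely, if n ≡ 0 (mod 3) and n ≡ 1 (mod 7), then by the Chinese remainder theorem n ≡ 15 (mod 21). This is exactly n ≡ 15 (mod 21).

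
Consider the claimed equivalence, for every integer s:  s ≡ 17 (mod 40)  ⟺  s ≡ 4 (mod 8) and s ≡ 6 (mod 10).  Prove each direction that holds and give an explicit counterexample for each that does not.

(⟹) This fails: s = 17 gives 17 ≡ 17 (mod 40) but 17 ≡ 1 (mod 8), so the conjunction on the right does not hold.

(⟸) This fails: s = 36 satisfies both congruences on the right (36 ≡ 4 mod 8 and 36 ≡ 6 mod 10) yet 36 ≡ 36 (mod 40), not 17.

Neither implication holds.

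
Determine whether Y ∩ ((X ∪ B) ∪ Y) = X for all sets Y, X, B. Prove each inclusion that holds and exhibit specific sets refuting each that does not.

(⊆) fails and (⊇) fails.

(⟹) This inclusion fails. Take Y = {1}, X = ∅, B = ∅; then 1 ∈ Y ∩ ((X ∪ B) ∪ Y) but 1 ∉ X.

(⟸) This inclusion fails. Take Y = ∅, X = {1}, B = ∅; then 1 ∈ X but 1 ∉ Y ∩ ((X ∪ B) ∪ Y).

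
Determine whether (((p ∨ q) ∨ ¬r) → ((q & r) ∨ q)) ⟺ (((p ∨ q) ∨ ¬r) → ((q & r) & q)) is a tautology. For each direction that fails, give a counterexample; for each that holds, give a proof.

Only the reverse direction holds.

(←) Assume the antecedent. If p is true, the antecedent forces (r = T, p = T, q = T), and ((p ∨ q) ∨ ¬r) → ((q & r) ∨ q) holds there. If p is false, the antecedent forces (r = T, p = F, q = F) or (r = T, p = F, q = T), and ((p ∨ q) ∨ ¬r) → ((q & r) ∨ q) holds there. Either way ((p ∨ q) ∨ ¬r) → ((q & r) ∨ q) holds.

(→) This fails. Under r = F, p = F, q = T, the left side is true but the right side is false.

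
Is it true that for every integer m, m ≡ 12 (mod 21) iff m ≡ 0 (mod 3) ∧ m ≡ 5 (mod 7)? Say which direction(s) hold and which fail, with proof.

Forward direction. Suppose m ≡ 12 (mod 21); write m = 21j + 12. Since 3 ∣ 21, reducing mod 3 gives m ≡ 12 ≡ 0 (mod 3); since 7 ∣ 21, reducing mod 7 gives m ≡ 12 ≡ 5 (mod 7).

Converse. If m ≡ 0 (mod 3) and m ≡ 5 (mod 7), then by the Chinese remainder theorem m ≡ 12 (mod 21). This is exactly m ≡ 12 (mod 21).

The biconditional holds.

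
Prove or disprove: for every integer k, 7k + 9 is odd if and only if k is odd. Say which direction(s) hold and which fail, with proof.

[⇒] This fails: k = 0 gives 7k + 9 = 9, which is odd, but 0 is even, not odd.

[⇐] This also fails: k = 3 is odd, but 7k + 9 = 30 is even, not odd.

Both directions fail.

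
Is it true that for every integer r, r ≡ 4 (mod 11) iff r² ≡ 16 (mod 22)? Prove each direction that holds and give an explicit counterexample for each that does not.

(⇒) fails and (⇐) fails.

(⟹) This fails: take r = 15. Then 15 ≡ 4 (mod 11), but 15² = 225 ≡ 5 (mod 22), not 16.

(⟸) This fails: take r = 18. Then 18² = 324 ≡ 16 (mod 22), yet 18 ≡ 7 (mod 11), not 4.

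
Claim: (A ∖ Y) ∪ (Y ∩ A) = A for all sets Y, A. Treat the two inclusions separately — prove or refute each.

Both inclusions hold.

Forward inclusion. Let x ∈ (A ∖ Y) ∪ (Y ∩ A). Then either x ∈ A and x ∉ Y; or x ∈ Y ∩ A. In each case x ∈ A, so (A ∖ Y) ∪ (Y ∩ A) ⊆ A.

Reverse inclusion. Let x ∈ A. Then either x ∈ A and x ∉ Y; or x ∈ Y ∩ A. In each case x ∈ (A ∖ Y) ∪ (Y ∩ A), so A ⊆ (A ∖ Y) ∪ (Y ∩ A).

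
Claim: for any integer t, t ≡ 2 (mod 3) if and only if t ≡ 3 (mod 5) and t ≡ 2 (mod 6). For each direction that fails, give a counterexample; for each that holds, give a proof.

(⟸) If t ≡ 3 (mod 5) and t ≡ 2 (mod 6), then by the Chinese remainder theorem t ≡ 8 (mod 30). Since 8 ≡ 2 (mod 3) and 3 ∣ 30, we get t ≡ 2 (mod 3).

(⟹) This fails: t = 2 gives 2 ≡ 2 (mod 3) but 2 ≡ 2 (mod 5), so the conjunction on the right does not hold.

Only the converse holds.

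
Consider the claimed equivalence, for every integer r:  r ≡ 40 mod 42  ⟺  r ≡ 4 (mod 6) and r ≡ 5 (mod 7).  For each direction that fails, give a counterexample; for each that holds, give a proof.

Both directions hold; the statement is true.

(→) Suppose r ≡ 40 (mod 42); write r = 42j + 40. Since 6 ∣ 42, reducing mod 6 gives r ≡ 40 ≡ 4 (mod 6); since 7 ∣ 42, reducing mod 7 gives r ≡ 40 ≡ 5 (mod 7).

(←) Conversely, if r ≡ 4 (mod 6) and r ≡ 5 (mod 7), then by the Chinese remainder theorem r ≡ 40 (mod 42). This is exactly r ≡ 40 (mod 42).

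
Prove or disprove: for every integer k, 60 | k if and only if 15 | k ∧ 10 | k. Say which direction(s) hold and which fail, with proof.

Forward direction. If 60 ∣ k, write k = 60q. Since 60 = 4·15, k = 15·(4q), so 15 ∣ k; and since 60 = 6·10, k = 10·(6q), so 10 ∣ k.

Converse. This fails: take k = 30. Both 15 ∣ 30 and 10 ∣ 30, yet 30 is not a multiple of 60 (since 30 = 0·60 + 30), so 60 ∤ 30.

The forward direction holds; the converse fails.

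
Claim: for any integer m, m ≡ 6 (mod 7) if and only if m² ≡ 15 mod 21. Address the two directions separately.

(⇒) This fails: take m = 13. Then 13 ≡ 6 (mod 7), but 13² = 169 ≡ 1 (mod 21), not 15.

(⇐) This fails: take m = 15. Then 15² = 225 ≡ 15 (mod 21), yet 15 ≡ 1 (mod 7), not 6.

Neither implication holds.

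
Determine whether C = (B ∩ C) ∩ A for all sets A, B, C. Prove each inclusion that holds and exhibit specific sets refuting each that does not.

Only the reverse inclusion holds.

(⊆) This inclusion fails. Take A = ∅, B = ∅, C = {1}; then 1 ∈ C but 1 ∉ (B ∩ C) ∩ A.

(⊇) Let x ∈ (B ∩ C) ∩ A. Then x ∈ A ∩ B ∩ C, from which x ∈ C.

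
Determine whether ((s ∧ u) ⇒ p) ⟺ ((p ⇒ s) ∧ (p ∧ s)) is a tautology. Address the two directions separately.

(→) This fails. Under p = F, u = F, s = F, the left side is true but the right side is false.

(←) Assume the antecedent. If p is true, (s ∧ u) ⇒ p reduces to true regardless of the other variables. If p is false, the antecedent cannot hold. Either way (s ∧ u) ⇒ p holds.

Only the reverse direction holds.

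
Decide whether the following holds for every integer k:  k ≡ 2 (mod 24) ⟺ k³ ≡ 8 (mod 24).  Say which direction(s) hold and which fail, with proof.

Not equivalent: only (⇒) holds.

[⇒] Suppose k ≡ 2 (mod 24). Write k = 24j + 2. Then (24j + 2)³ = 13824j³ + 3456j² + 288j + 8 = 24(576j³ + 144j² + 12j) + 8, so k³ ≡ 8 (mod 24).

[⇐] This fails: take k = 8. Then 8³ = 512 ≡ 8 (mod 24), yet 8 ≡ 8 (mod 24), not 2.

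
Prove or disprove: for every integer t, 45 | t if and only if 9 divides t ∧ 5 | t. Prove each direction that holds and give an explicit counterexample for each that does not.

Forward direction. If 45 ∣ t, write t = 45q. Since 45 = 5·9, t = 9·(5q), so 9 ∣ t; and since 45 = 9·5, t = 5·(9q), so 5 ∣ t.

Converse. Suppose 9 ∣ t and 5 ∣ t. Any common multiple of 9 and 5 is a multiple of their lcm; here gcd(9, 5) = 1, so lcm(9, 5) = 9·5 = 45, so 45 ∣ t.

The biconditional holds.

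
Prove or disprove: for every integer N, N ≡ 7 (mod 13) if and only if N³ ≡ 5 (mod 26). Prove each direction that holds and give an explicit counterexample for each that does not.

(⇒) fails and (⇐) fails.

(⇒) This fails: take N = 20. Then 20 ≡ 7 (mod 13), but 20³ = 8000 ≡ 18 (mod 26), not 5.

(⇐) This fails: take N = 11. Then 11³ = 1331 ≡ 5 (mod 26), yet 11 ≡ 11 (mod 13), not 7.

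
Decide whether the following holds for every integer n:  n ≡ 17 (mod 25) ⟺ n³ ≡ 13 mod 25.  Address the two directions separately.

Equivalent; both directions hold.

(⇒) Suppose n ≡ 17 (mod 25). Write n = 25j + 17. Then (25j + 17)³ = 15625j³ + 31875j² + 21675j + 4913 = 25(625j³ + 1275j² + 867j + 196) + 13, so n³ ≡ 13 (mod 25).

(⇐) Conversely, suppose n³ ≡ 13 (mod 25). The only residue r in {0, …, 24} with r³ ≡ 13 (mod 25) is r = 17, so n ≡ 17 (mod 25).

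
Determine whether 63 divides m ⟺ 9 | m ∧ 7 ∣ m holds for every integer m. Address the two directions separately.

Both implications hold.

(→) If 63 ∣ m, write m = 63q. Since 63 = 7·9, m = 9·(7q), so 9 ∣ m; and since 63 = 9·7, m = 7·(9q), so 7 ∣ m.

(←) Suppose 9 ∣ m and 7 ∣ m. Any common multiple of 9 and 7 is a multiple of their lcm; here gcd(9, 7) = 1, so lcm(9, 7) = 9·7 = 63, so 63 ∣ m.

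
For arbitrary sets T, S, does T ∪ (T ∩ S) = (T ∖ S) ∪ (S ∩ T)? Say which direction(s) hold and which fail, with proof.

The two sets are equal.

Forward inclusion. Let x ∈ T ∪ (T ∩ S). Then either x ∈ T and x ∉ S; or x ∈ T ∩ S. In each case x ∈ (T ∖ S) ∪ (S ∩ T), so T ∪ (T ∩ S) ⊆ (T ∖ S) ∪ (S ∩ T).

Reverse inclusion. Let x ∈ (T ∖ S) ∪ (S ∩ T). Then either x ∈ T and x ∉ S; or x ∈ T ∩ S. In each case x ∈ T ∪ (T ∩ S), so (T ∖ S) ∪ (S ∩ T) ⊆ T ∪ (T ∩ S).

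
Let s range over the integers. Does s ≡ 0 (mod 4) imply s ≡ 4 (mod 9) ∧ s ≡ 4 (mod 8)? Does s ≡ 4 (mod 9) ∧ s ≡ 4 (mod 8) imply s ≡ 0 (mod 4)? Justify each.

(⇒) fails; (⇐) holds.

(⇒) This fails: s = 0 gives 0 ≡ 0 (mod 4) but 0 ≡ 0 (mod 9), so the conjunction on the right does not hold.

(⇐) Conversely, if s ≡ 4 (mod 9) and s ≡ 4 (mod 8), then by the Chinese remainder theorem s ≡ 4 (mod 72). Since 4 ≡ 0 (mod 4) and 4 ∣ 72, we get s ≡ 0 (mod 4).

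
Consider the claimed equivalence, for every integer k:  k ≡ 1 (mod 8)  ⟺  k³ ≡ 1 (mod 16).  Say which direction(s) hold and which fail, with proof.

(⇐) The residues r modulo 16 with r³ ≡ 1 (mod 16) are exactly {1}, and each is ≡ 1 (mod 8).

(⇒) This fails: take k = 9. Then 9 ≡ 1 (mod 8), but 9³ = 729 ≡ 9 (mod 16), not 1.

Only the reverse direction holds.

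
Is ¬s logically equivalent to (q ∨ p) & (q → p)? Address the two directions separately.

Forward direction. This fails. Under q = F, s = F, p = F, the left side is true but the right side is false.

Converse. This fails. Under q = F, s = T, p = T, the left side is false but the right side is true.

(⇒) fails and (⇐) fails.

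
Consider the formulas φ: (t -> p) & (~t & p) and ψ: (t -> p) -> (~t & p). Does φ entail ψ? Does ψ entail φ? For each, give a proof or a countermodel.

(⟹) Assume the antecedent. If p is true, the antecedent forces (p = T, t = F), and (t -> p) -> (~t & p) holds there. If p is false, the antecedent cannot hold. Either way (t -> p) -> (~t & p) holds.

(⟸) This fails. Under p = F, t = T, the left side is false but the right side is true.

The forward direction holds; the converse fails.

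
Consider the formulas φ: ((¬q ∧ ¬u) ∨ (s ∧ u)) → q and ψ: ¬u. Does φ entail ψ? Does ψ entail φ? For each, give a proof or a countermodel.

[⇒] This fails. Under s = F, q = F, u = T, the left side is true but the right side is false.

[⇐] This fails. Under s = F, q = F, u = F, the left side is false but the right side is true.

Neither implication holds.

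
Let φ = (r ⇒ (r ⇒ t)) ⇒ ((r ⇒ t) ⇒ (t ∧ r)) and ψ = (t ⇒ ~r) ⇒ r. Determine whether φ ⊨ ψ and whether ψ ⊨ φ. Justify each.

The biconditional holds.

(⇒) Assume the antecedent. If r is true, (t ⇒ ~r) ⇒ r reduces to true regardless of the other variables. If r is false, the antecedent cannot hold. Either way (t ⇒ ~r) ⇒ r holds.

(⇐) Assume the antecedent. If r is true, the consequent reduces to true regardless of the other variables. If r is false, the antecedent cannot hold. Either way the consequent holds.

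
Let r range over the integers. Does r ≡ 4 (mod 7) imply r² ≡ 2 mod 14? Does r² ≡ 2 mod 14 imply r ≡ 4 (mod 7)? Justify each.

(→) This fails: take r = 11. Then 11 ≡ 4 (mod 7), but 11² = 121 ≡ 9 (mod 14), not 2.

(←) This fails: take r = 10. Then 10² = 100 ≡ 2 (mod 14), yet 10 ≡ 3 (mod 7), not 4.

Neither implication holds.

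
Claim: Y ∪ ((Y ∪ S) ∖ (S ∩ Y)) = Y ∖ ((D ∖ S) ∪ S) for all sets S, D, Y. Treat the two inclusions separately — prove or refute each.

The sets are not equal: only the reverse inclusion holds.

(⟹) This inclusion fails. Take S = {1}, D = ∅, Y = ∅; then 1 ∈ Y ∪ ((Y ∪ S) ∖ (S ∩ Y)) but 1 ∉ Y ∖ ((D ∖ S) ∪ S).

(⟸) Let x ∈ Y ∖ ((D ∖ S) ∪ S). Then x ∈ Y and x ∉ S, D, from which x ∈ Y ∪ ((Y ∪ S) ∖ (S ∩ Y)).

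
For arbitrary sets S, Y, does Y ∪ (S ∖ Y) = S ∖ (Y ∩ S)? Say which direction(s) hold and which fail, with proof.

Only the reverse inclusion holds.

(⟸) Let x ∈ S ∖ (Y ∩ S). Then x ∈ S and x ∉ Y, from which x ∈ Y ∪ (S ∖ Y).

(⟹) This inclusion fails. Take S = ∅, Y = {1}; then 1 ∈ Y ∪ (S ∖ Y) but 1 ∉ S ∖ (Y ∩ S).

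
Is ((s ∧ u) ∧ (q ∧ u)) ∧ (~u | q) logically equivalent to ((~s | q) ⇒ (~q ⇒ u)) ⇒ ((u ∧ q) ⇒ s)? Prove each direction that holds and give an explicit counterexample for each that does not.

(⟹) Assume the antecedent. If u is true, the antecedent forces (u = T, q = T, s = T), and the consequent holds there. If u is false, the antecedent cannot hold. Either way the consequent holds.

(⟸) This fails. Under u = F, q = F, s = F, the left side is false but the right side is true.

Only the forward direction holds.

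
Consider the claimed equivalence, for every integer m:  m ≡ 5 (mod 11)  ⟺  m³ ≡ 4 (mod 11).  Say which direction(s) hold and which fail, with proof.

[⇒] Suppose m ≡ 5 (mod 11). Write m = 11j + 5. Then (11j + 5)³ = 1331j³ + 1815j² + 825j + 125 = 11(121j³ + 165j² + 75j + 11) + 4, so m³ ≡ 4 (mod 11).

[⇐] For the converse, argue contrapositively. If m ≢ 5 (mod 11), then m is congruent to one of 0, 1, 2, 3, 4, 6, 7, 8, 9, 10 modulo 11, and these give m³ ≡ 0, 1, 8, 5, 9, 7, 2, 6, 3, 10 respectively — never 4.

Both implications hold.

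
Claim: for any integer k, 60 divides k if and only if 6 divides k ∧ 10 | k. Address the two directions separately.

(⇒) holds; (⇐) fails.

[⇐] This fails: take k = 30. Both 6 ∣ 30 and 10 ∣ 30, yet 30 is not a multiple of 60 (since 30 = 0·60 + 30), so 60 ∤ 30.

[⇒] If 60 ∣ k, write k = 60q. Since 60 = 10·6, k = 6·(10q), so 6 ∣ k; and since 60 = 6·10, k = 10·(6q), so 10 ∣ k.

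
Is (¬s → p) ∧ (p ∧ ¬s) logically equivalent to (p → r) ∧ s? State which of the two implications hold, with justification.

(⇒) fails and (⇐) fails.

[⇒] This fails. Under r = F, s = F, p = T, the left side is true but the right side is false.

[⇐] This fails. Under r = F, s = T, p = F, the left side is false but the right side is true.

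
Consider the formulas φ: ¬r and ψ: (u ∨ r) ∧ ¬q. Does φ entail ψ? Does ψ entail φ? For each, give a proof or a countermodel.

(→) This fails. Under u = F, r = F, q = F, the left side is true but the right side is false.

(←) This fails. Under u = F, r = T, q = F, the left side is false but the right side is true.

Both directions fail.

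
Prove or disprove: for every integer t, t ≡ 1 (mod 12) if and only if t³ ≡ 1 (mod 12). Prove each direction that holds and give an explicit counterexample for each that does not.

Both implications hold.

(→) Suppose t ≡ 1 (mod 12). Write t = 12j + 1. Then (12j + 1)³ = 1728j³ + 432j² + 36j + 1 = 12(144j³ + 36j² + 3j) + 1, so t³ ≡ 1 (mod 12).

(←) For the converse, argue contrapositively. If t ≢ 1 (mod 12), then t is congruent to one of 0, 2, 3, 4, 5, 6, 7, 8, 9, 10, 11 modulo 12, and these give t³ ≡ 0, 8, 3, 4, 5, 0, 7, 8, 9, 4, 11 respectively — never 1.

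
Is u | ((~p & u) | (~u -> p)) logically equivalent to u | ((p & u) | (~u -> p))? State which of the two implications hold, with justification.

(⇐) Assume the antecedent. If u is true, u | ((~p & u) | (~u -> p)) reduces to true regardless of the other variables. If u is false, the antecedent forces (u = F, p = T), and u | ((~p & u) | (~u -> p)) holds there. Either way u | ((~p & u) | (~u -> p)) holds.

(⇒) Assume the antecedent. If u is true, u | ((p & u) | (~u -> p)) reduces to true regardless of the other variables. If u is false, the antecedent forces (u = F, p = T), and u | ((p & u) | (~u -> p)) holds there. Either way u | ((p & u) | (~u -> p)) holds.

Both implications hold.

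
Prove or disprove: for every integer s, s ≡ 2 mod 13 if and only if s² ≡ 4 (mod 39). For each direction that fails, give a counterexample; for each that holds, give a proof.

(⇒) This fails: take s = 15. Then 15 ≡ 2 (mod 13), but 15² = 225 ≡ 30 (mod 39), not 4.

(⇐) This fails: take s = 11. Then 11² = 121 ≡ 4 (mod 39), yet 11 ≡ 11 (mod 13), not 2.

Neither implication holds.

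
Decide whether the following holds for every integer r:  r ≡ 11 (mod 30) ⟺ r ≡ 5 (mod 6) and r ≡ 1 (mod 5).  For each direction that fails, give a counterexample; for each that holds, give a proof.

Both directions hold; the statement is true.

(⇒) Suppose r ≡ 11 (mod 30); write r = 30j + 11. Since 6 ∣ 30, reducing mod 6 gives r ≡ 11 ≡ 5 (mod 6); since 5 ∣ 30, reducing mod 5 gives r ≡ 11 ≡ 1 (mod 5).

(⇐) Conversely, if r ≡ 5 (mod 6) and r ≡ 1 (mod 5), then by the Chinese remainder theorem r ≡ 11 (mod 30). This is exactly r ≡ 11 (mod 30).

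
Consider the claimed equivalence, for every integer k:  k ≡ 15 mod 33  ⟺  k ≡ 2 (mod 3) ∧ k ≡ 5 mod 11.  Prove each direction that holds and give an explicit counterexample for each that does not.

Both directions fail.

(⇒) This fails: k = 15 gives 15 ≡ 15 (mod 33) but 15 ≡ 0 (mod 3), so the conjunction on the right does not hold.

(⇐) This fails: k = 5 satisfies both congruences on the right (5 ≡ 2 mod 3 and 5 ≡ 5 mod 11) yet 5 ≡ 5 (mod 33), not 15.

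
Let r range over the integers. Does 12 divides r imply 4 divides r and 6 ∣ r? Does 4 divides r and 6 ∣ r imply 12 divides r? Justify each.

Equivalent; both directions hold.

(⟸) Suppose 4 ∣ r and 6 ∣ r. Any common multiple of 4 and 6 is a multiple of their lcm; here lcm(4, 6) = 4·6/gcd(4, 6) = 24/2 = 12, so 12 ∣ r.

(⟹) If 12 ∣ r, write r = 12q. Since 12 = 3·4, r = 4·(3q), so 4 ∣ r; and since 12 = 2·6, r = 6·(2q), so 6 ∣ r.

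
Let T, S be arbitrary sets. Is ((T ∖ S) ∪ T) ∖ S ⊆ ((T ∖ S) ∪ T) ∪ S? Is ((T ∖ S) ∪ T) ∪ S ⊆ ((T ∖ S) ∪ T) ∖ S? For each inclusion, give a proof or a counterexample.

Forward inclusion. Let x ∈ ((T ∖ S) ∪ T) ∖ S. Then x ∈ T and x ∉ S, from which x ∈ ((T ∖ S) ∪ T) ∪ S.

Reverse inclusion. This inclusion fails. Take T = ∅, S = {1}; then 1 ∈ ((T ∖ S) ∪ T) ∪ S but 1 ∉ ((T ∖ S) ∪ T) ∖ S.

(⊆) holds; (⊇) fails.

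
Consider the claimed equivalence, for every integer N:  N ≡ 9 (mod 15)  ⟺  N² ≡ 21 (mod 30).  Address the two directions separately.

Neither direction holds.

Forward direction. This fails: take N = 24. Then 24 ≡ 9 (mod 15), but 24² = 576 ≡ 6 (mod 30), not 21.

Converse. This fails: take N = 21. Then 21² = 441 ≡ 21 (mod 30), yet 21 ≡ 6 (mod 15), not 9.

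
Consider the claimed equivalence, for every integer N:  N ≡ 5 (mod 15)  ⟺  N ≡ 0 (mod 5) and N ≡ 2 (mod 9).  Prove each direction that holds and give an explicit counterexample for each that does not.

Not equivalent: only (⇐) holds.

[⇒] This fails: N = 35 gives 35 ≡ 5 (mod 15) but 35 ≡ 8 (mod 9), so the conjunction on the right does not hold.

[⇐] Conversely, if N ≡ 0 (mod 5) and N ≡ 2 (mod 9), then by the Chinese remainder theorem N ≡ 20 (mod 45). Since 20 ≡ 5 (mod 15) and 15 ∣ 45, we get N ≡ 5 (mod 15).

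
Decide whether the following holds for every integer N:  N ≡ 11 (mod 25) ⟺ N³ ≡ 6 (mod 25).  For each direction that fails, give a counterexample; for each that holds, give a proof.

Equivalent; both directions hold.

Forward direction. Suppose N ≡ 11 (mod 25). Write N = 25j + 11. Then (25j + 11)³ = 15625j³ + 20625j² + 9075j + 1331 = 25(625j³ + 825j² + 363j + 53) + 6, so N³ ≡ 6 (mod 25).

Converse. Suppose N³ ≡ 6 (mod 25). The only residue r in {0, …, 24} with r³ ≡ 6 (mod 25) is r = 11, so N ≡ 11 (mod 25).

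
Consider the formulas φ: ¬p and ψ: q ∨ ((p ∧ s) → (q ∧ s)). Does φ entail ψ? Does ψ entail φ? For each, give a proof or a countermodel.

Only the forward implication holds.

(⇒) Assume the antecedent. If p is true, the antecedent cannot hold. If p is false, q ∨ ((p ∧ s) → (q ∧ s)) reduces to true regardless of the other variables. Either way q ∨ ((p ∧ s) → (q ∧ s)) holds.

(⇐) This fails. Under p = T, s = F, q = F, the left side is false but the right side is true.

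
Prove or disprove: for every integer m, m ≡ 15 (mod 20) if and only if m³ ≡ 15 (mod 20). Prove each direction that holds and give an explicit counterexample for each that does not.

(⟹) Suppose m ≡ 15 (mod 20). Write m = 20j + 15. Then (20j + 15)³ = 8000j³ + 18000j² + 13500j + 3375 = 20(400j³ + 900j² + 675j + 168) + 15, so m³ ≡ 15 (mod 20).

(⟸) Conversely, suppose m³ ≡ 15 (mod 20). The only residue r in {0, …, 19} with r³ ≡ 15 (mod 20) is r = 15, so m ≡ 15 (mod 20).

Both implications hold.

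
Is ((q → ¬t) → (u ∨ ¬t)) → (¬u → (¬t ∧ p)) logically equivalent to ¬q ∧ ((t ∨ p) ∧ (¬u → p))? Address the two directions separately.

The forward direction fails; the converse holds.

(⟹) This fails. Under p = F, u = T, t = F, q = F, the left side is true but the right side is false.

(⟸) Assume the antecedent. If u is true, the consequent reduces to true regardless of the other variables. If u is false, the antecedent forces (p = T, u = F, t = F, q = F) or (p = T, u = F, t = T, q = F), and the consequent holds there. Either way the consequent holds.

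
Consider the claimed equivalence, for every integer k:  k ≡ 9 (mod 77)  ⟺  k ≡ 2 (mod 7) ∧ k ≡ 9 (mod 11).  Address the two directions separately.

(⟸) If k ≡ 2 (mod 7) and k ≡ 9 (mod 11), then by the Chinese remainder theorem k ≡ 9 (mod 77). This is exactly k ≡ 9 (mod 77).

(⟹) Suppose k ≡ 9 (mod 77); write k = 77j + 9. Since 7 ∣ 77, reducing mod 7 gives k ≡ 9 ≡ 2 (mod 7); since 11 ∣ 77, reducing mod 11 gives k ≡ 9 (mod 11).

Both directions hold; the statement is true.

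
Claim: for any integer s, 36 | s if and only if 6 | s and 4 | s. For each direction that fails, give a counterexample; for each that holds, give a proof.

(⇒) If 36 ∣ s, write s = 36q. Since 36 = 6·6, s = 6·(6q), so 6 ∣ s; and since 36 = 9·4, s = 4·(9q), so 4 ∣ s.

(⇐) This fails: take s = 12. Both 6 ∣ 12 and 4 ∣ 12, yet 12 is not a multiple of 36 (since 12 = 0·36 + 12), so 36 ∤ 12.

Only the forward direction holds.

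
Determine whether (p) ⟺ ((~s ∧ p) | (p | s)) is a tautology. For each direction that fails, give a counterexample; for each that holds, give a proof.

Not equivalent: only (⇒) holds.

[⇒] Assume the antecedent. If p is true, (~s ∧ p) | (p | s) reduces to true regardless of the other variables. If p is false, the antecedent cannot hold. Either way (~s ∧ p) | (p | s) holds.

[⇐] This fails. Under p = F, s = T, the left side is false but the right side is true.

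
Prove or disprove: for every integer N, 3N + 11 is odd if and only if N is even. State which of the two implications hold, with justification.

Equivalent; both directions hold.

(⟹) Suppose 3N + 11 is odd. Since 3 is odd, 3N and N have the same parity, so 3N + 11 ≡ N + 11 (mod 2). As 11 is odd, 3N + 11 is odd exactly when N is even. Thus N is even.

(⟸) Conversely, suppose N is even; write N = 2j. Then 3N + 11 = 3·(2j) + 11 = 2·3j + 11, which is odd.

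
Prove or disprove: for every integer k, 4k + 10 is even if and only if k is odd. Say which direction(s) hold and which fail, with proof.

Forward direction. This fails: take k = 6. Then 4k + 10 = 34, which is even, yet k = 6 is even, not odd.

Converse. Suppose k is odd. Since 4 is even, 4k is even for every k, so 4k + 10 has the same parity as 10, which is even. Hence 4k + 10 is even.

Only the reverse direction holds.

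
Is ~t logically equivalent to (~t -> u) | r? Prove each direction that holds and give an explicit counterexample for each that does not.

[⇒] This fails. Under u = F, r = F, t = F, the left side is true but the right side is false.

[⇐] This fails. Under u = F, r = F, t = T, the left side is false but the right side is true.

(⇒) fails and (⇐) fails.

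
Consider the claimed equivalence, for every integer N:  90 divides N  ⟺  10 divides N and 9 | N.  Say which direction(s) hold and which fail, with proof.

Both directions hold; the statement is true.

(⇒) If 90 ∣ N, write N = 90q. Since 90 = 9·10, N = 10·(9q), so 10 ∣ N; and since 90 = 10·9, N = 9·(10q), so 9 ∣ N.

(⇐) Suppose 10 ∣ N and 9 ∣ N. Any common multiple of 10 and 9 is a multiple of their lcm; here gcd(10, 9) = 1, so lcm(10, 9) = 10·9 = 90, so 90 ∣ N.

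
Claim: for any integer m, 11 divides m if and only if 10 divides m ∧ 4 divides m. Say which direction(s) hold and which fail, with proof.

(⇒) fails and (⇐) fails.

(⟹) This fails: take m = 11. Certainly 11 ∣ 11, but 10 ∤ 11.

(⟸) This fails: take m = 20. Both 10 ∣ 20 and 4 ∣ 20, yet 20 is not a multiple of 11 (since 20 = 1·11 + 9), so 11 ∤ 20.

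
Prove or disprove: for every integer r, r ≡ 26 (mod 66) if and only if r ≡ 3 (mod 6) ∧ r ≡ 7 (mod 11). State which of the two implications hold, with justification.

Neither implication holds.

Forward direction. This fails: r = 26 gives 26 ≡ 26 (mod 66) but 26 ≡ 2 (mod 6), so the conjunction on the right does not hold.

Converse. This fails: r = 51 satisfies both congruences on the right (51 ≡ 3 mod 6 and 51 ≡ 7 mod 11) yet 51 ≡ 51 (mod 66), not 26.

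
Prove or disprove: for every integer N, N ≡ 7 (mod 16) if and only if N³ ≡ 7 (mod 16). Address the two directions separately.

Equivalent; both directions hold.

(→) Suppose N ≡ 7 (mod 16). Write N = 16j + 7. Then (16j + 7)³ = 4096j³ + 5376j² + 2352j + 343 = 16(256j³ + 336j² + 147j + 21) + 7, so N³ ≡ 7 (mod 16).

(←) Conversely, suppose N³ ≡ 7 (mod 16). The only residue r in {0, …, 15} with r³ ≡ 7 (mod 16) is r = 7, so N ≡ 7 (mod 16).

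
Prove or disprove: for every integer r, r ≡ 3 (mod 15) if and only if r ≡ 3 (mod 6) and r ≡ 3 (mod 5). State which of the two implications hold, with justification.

(⇒) fails; (⇐) holds.

(⟸) If r ≡ 3 (mod 6) and r ≡ 3 (mod 5), then by the Chinese remainder theorem r ≡ 3 (mod 30). Since 3 ≡ 3 (mod 15) and 15 ∣ 30, we get r ≡ 3 (mod 15).

(⟹) This fails: r = 18 gives 18 ≡ 3 (mod 15) but 18 ≡ 0 (mod 6), so the conjunction on the right does not hold.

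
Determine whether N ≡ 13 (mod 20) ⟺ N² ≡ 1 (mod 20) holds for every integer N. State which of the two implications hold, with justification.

Forward direction. This fails: take N = 13. Then 13 ≡ 13 (mod 20), but 13² = 169 ≡ 9 (mod 20), not 1.

Converse. This fails: take N = 1. Then 1² = 1 ≡ 1 (mod 20), yet 1 ≡ 1 (mod 20), not 13.

Both directions fail.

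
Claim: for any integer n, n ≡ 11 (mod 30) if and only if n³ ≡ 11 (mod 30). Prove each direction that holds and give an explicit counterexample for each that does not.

The biconditional holds.

[⇒] Suppose n ≡ 11 (mod 30). Write n = 30j + 11. Then (30j + 11)³ = 27000j³ + 29700j² + 10890j + 1331 = 30(900j³ + 990j² + 363j + 44) + 11, so n³ ≡ 11 (mod 30).

[⇐] Conversely, suppose n³ ≡ 11 (mod 30). The only residue r in {0, …, 29} with r³ ≡ 11 (mod 30) is r = 11, so n ≡ 11 (mod 30).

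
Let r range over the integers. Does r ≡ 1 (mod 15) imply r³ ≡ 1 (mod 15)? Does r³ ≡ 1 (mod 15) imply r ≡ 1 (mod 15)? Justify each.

Both directions hold.

[⇒] Suppose r ≡ 1 (mod 15). Write r = 15j + 1. Then (15j + 1)³ = 3375j³ + 675j² + 45j + 1 = 15(225j³ + 45j² + 3j) + 1, so r³ ≡ 1 (mod 15).

[⇐] Conversely, suppose r³ ≡ 1 (mod 15). The only residue r in {0, …, 14} with r³ ≡ 1 (mod 15) is r = 1, so r ≡ 1 (mod 15).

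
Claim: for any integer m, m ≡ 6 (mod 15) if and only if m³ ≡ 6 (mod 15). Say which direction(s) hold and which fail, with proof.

Both directions hold; the statement is true.

(⇒) Suppose m ≡ 6 (mod 15). Write m = 15j + 6. Then (15j + 6)³ = 3375j³ + 4050j² + 1620j + 216 = 15(225j³ + 270j² + 108j + 14) + 6, so m³ ≡ 6 (mod 15).

(⇐) Conversely, suppose m³ ≡ 6 (mod 15). The only residue r in {0, …, 14} with r³ ≡ 6 (mod 15) is r = 6, so m ≡ 6 (mod 15).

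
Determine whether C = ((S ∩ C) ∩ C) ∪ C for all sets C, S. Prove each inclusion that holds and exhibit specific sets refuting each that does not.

Both inclusions hold; the sets are equal.

(⟸) Let x ∈ ((S ∩ C) ∩ C) ∪ C. Then either x ∈ C and x ∉ S; or x ∈ C ∩ S. In each case x ∈ C, so ((S ∩ C) ∩ C) ∪ C ⊆ C.

(⟹) Let x ∈ C. Then either x ∈ C and x ∉ S; or x ∈ C ∩ S. In each case x ∈ ((S ∩ C) ∩ C) ∪ C, so C ⊆ ((S ∩ C) ∩ C) ∪ C.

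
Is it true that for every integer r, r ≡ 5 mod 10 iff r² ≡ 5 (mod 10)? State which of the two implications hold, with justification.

The biconditional holds.

(⟹) Suppose r ≡ 5 mod 10. Write r = 10j + 5. Then (10j + 5)² = 100j² + 100j + 25 = 10(10j² + 10j + 2) + 5, so r² ≡ 5 (mod 10).

(⟸) For the converse, argue contrapositively. If r ≢ 5 (mod 10), then r is congruent to one of 0, 1, 2, 3, 4, 6, 7, 8, 9 modulo 10, and these give r² ≡ 0, 1, 4, 9, 6, 6, 9, 4, 1 respectively — never 5.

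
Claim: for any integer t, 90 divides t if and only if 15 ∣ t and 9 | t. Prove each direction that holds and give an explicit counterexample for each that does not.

(⇒) holds; (⇐) fails.

(⟹) If 90 ∣ t, write t = 90q. Since 90 = 6·15, t = 15·(6q), so 15 ∣ t; and since 90 = 10·9, t = 9·(10q), so 9 ∣ t.

(⟸) This fails: take t = 45. Both 15 ∣ 45 and 9 ∣ 45, yet 45 is not a multiple of 90 (since 45 = 0·90 + 45), so 90 ∤ 45.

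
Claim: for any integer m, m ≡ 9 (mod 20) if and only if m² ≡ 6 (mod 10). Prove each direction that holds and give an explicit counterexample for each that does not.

Both directions fail.

(→) This fails: take m = 9. Then 9 ≡ 9 (mod 20), but 9² = 81 ≡ 1 (mod 10), not 6.

(←) This fails: take m = 4. Then 4² = 16 ≡ 6 (mod 10), yet 4 ≡ 4 (mod 20), not 9.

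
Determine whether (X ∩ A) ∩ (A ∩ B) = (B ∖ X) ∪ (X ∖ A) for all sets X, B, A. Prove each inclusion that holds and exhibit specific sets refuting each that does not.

(⊆) fails and (⊇) fails.

(⟹) This inclusion fails. Take X = {1}, B = {1}, A = {1}; then 1 ∈ (X ∩ A) ∩ (A ∩ B) but 1 ∉ (B ∖ X) ∪ (X ∖ A).

(⟸) This inclusion fails. Take X = {1}, B = ∅, A = ∅; then 1 ∈ (B ∖ X) ∪ (X ∖ A) but 1 ∉ (X ∩ A) ∩ (A ∩ B).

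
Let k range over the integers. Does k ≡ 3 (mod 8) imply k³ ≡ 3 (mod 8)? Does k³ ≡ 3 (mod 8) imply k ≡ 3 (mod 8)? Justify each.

The biconditional holds.

[⇐] Suppose k³ ≡ 3 (mod 8). The only residue r in {0, …, 7} with r³ ≡ 3 (mod 8) is r = 3, so k ≡ 3 (mod 8).

[⇒] Suppose k ≡ 3 (mod 8). Write k = 8j + 3. Then (8j + 3)³ = 512j³ + 576j² + 216j + 27 = 8(64j³ + 72j² + 27j + 3) + 3, so k³ ≡ 3 (mod 8).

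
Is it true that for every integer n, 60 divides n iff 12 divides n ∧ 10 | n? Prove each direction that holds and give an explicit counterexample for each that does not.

(←) Suppose 12 ∣ n and 10 ∣ n. Any common multiple of 12 and 10 is a multiple of their lcm; here lcm(12, 10) = 12·10/gcd(12, 10) = 120/2 = 60, so 60 ∣ n.

(→) If 60 ∣ n, write n = 60q. Since 60 = 5·12, n = 12·(5q), so 12 ∣ n; and since 60 = 6·10, n = 10·(6q), so 10 ∣ n.

Both implications hold.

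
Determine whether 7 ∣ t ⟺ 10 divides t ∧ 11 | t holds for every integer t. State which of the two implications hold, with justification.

(⇒) This fails: take t = 7. Certainly 7 ∣ 7, but 10 ∤ 7.

(⇐) This fails: take t = 110. Both 10 ∣ 110 and 11 ∣ 110, yet 110 is not a multiple of 7 (since 110 = 15·7 + 5), so 7 ∤ 110.

Both directions fail.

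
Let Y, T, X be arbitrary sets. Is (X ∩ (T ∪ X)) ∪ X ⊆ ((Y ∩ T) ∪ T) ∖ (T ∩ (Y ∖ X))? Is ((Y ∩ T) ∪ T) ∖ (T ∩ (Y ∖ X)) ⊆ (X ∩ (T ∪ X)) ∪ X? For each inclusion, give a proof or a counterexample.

Neither inclusion holds.

(⊆) This inclusion fails. Take Y = ∅, T = ∅, X = {1}; then 1 ∈ (X ∩ (T ∪ X)) ∪ X but 1 ∉ ((Y ∩ T) ∪ T) ∖ (T ∩ (Y ∖ X)).

(⊇) This inclusion fails. Take Y = ∅, T = {1}, X = ∅; then 1 ∈ ((Y ∩ T) ∪ T) ∖ (T ∩ (Y ∖ X)) but 1 ∉ (X ∩ (T ∪ X)) ∪ X.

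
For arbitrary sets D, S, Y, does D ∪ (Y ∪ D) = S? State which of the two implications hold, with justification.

Forward inclusion. This inclusion fails. Take D = {1}, S = ∅, Y = ∅; then 1 ∈ D ∪ (Y ∪ D) but 1 ∉ S.

Reverse inclusion. This inclusion fails. Take D = ∅, S = {1}, Y = ∅; then 1 ∈ S but 1 ∉ D ∪ (Y ∪ D).

Neither inclusion holds.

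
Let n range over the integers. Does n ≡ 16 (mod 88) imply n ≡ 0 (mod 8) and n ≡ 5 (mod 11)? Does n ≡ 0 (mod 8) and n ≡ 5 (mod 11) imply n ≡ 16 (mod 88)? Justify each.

Both directions hold.

Converse. If n ≡ 0 (mod 8) and n ≡ 5 (mod 11), then by the Chinese remainder theorem n ≡ 16 (mod 88). This is exactly n ≡ 16 (mod 88).

Forward direction. Suppose n ≡ 16 (mod 88); write n = 88j + 16. Since 8 ∣ 88, reducing mod 8 gives n ≡ 16 ≡ 0 (mod 8); since 11 ∣ 88, reducing mod 11 gives n ≡ 16 ≡ 5 (mod 11).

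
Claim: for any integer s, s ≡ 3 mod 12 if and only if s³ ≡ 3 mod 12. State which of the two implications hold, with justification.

Equivalent; both directions hold.

(⇒) Suppose s ≡ 3 mod 12. Write s = 12j + 3. Then (12j + 3)³ = 1728j³ + 1296j² + 324j + 27 = 12(144j³ + 108j² + 27j + 2) + 3, so s³ ≡ 3 (mod 12).

(⇐) Conversely, suppose s³ ≡ 3 (mod 12). The only residue r in {0, …, 11} with r³ ≡ 3 (mod 12) is r = 3, so s ≡ 3 (mod 12).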